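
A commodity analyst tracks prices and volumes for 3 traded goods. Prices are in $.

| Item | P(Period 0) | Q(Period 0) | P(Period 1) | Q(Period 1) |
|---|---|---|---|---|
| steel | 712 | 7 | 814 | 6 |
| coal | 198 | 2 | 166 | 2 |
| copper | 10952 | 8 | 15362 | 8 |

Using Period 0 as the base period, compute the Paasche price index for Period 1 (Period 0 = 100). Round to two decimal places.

Paasche price index uses current-period quantities as weights.
ΣP(Period 1)·Q(Period 1) = 814×6 + 166×2 + 15362×8 = 4884 + 332 + 122896 = 128112
ΣP(Period 0)·Q(Period 1) = 712×6 + 198×2 + 10952×8 = 4272 + 396 + 87616 = 92284
Index = 128112 / 92284 × 100 = 138.8236

138.82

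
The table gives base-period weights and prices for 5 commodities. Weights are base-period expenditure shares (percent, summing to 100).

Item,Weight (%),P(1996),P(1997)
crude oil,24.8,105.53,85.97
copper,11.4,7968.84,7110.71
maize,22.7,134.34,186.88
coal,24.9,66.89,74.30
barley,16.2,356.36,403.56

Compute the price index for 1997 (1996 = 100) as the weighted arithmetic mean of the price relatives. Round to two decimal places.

crude oil: 24.8 × (85.97/105.53) = 24.8 × 0.814650 = 20.2033
copper: 11.4 × (7110.71/7968.84) = 11.4 × 0.892314 = 10.1724
maize: 22.7 × (186.88/134.34) = 22.7 × 1.391097 = 31.5779
coal: 24.9 × (74.30/66.89) = 24.9 × 1.110779 = 27.6584
barley: 16.2 × (403.56/356.36) = 16.2 × 1.132450 = 18.3457
Index = Σ wᵢ·(p₁ᵢ/p₀ᵢ) = 20.2033 + 10.1724 + 31.5779 + 27.6584 + 18.3457 = 107.9577

107.96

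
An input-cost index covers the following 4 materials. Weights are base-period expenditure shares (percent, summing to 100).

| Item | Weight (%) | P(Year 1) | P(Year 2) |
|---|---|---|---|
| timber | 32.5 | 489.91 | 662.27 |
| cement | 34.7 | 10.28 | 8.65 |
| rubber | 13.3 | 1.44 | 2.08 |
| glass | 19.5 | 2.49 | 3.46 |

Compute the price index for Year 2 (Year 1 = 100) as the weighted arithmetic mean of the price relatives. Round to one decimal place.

timber: 32.5 × (662.27/489.91) = 32.5 × 1.351820 = 43.9341
cement: 34.7 × (8.65/10.28) = 34.7 × 0.841440 = 29.1980
rubber: 13.3 × (2.08/1.44) = 13.3 × 1.444444 = 19.2111
glass: 19.5 × (3.46/2.49) = 19.5 × 1.389558 = 27.0964
Index = Σ wᵢ·(p₁ᵢ/p₀ᵢ) = 43.9341 + 29.1980 + 19.2111 + 27.0964 = 119.4396

119.4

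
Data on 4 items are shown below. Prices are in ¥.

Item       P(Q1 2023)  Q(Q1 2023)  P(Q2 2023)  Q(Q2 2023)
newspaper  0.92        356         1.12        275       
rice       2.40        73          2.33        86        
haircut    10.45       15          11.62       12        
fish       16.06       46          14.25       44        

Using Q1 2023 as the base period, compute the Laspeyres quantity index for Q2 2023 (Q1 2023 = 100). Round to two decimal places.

92.36

Laspeyres quantity index uses base-period prices as weights.
ΣP(Q1 2023)·Q(Q2 2023) = 0.92×275 + 2.40×86 + 10.45×12 + 16.06×44 = 253 + 206.4 + 125.4 + 706.64 = 1291.44
ΣP(Q1 2023)·Q(Q1 2023) = 0.92×356 + 2.40×73 + 10.45×15 + 16.06×46 = 327.52 + 175.2 + 156.75 + 738.76 = 1398.23
Index = 1291.44 / 1398.23 × 100 = 92.3625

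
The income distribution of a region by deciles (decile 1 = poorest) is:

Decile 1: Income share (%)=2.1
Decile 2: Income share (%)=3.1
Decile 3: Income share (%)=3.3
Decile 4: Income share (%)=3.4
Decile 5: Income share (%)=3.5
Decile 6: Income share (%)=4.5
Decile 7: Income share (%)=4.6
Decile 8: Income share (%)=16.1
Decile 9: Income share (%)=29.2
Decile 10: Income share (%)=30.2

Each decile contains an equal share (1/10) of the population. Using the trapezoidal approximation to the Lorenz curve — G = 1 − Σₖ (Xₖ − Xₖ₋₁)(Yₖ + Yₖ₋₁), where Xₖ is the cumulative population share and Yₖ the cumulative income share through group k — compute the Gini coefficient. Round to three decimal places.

0.504

Cumulative income shares Yₖ: 0.0210, 0.0520, 0.0850, 0.1190, 0.1540, 0.1990, 0.2450, 0.4060, 0.6980, 1.0000
Σ (Xₖ−Xₖ₋₁)(Yₖ+Yₖ₋₁) = (1/10)(0.0210+0.0000) + (1/10)(0.0520+0.0210) + (1/10)(0.0850+0.0520) + (1/10)(0.1190+0.0850) + (1/10)(0.1540+0.1190) + (1/10)(0.1990+0.1540) + (1/10)(0.2450+0.1990) + (1/10)(0.4060+0.2450) + (1/10)(0.6980+0.4060) + (1/10)(1.0000+0.6980)
  = 0.0021 + 0.0073 + 0.0137 + 0.0204 + 0.0273 + 0.0353 + 0.0444 + 0.0651 + 0.1104 + 0.1698 = 0.4958
G = 1 − 0.4958 = 0.5042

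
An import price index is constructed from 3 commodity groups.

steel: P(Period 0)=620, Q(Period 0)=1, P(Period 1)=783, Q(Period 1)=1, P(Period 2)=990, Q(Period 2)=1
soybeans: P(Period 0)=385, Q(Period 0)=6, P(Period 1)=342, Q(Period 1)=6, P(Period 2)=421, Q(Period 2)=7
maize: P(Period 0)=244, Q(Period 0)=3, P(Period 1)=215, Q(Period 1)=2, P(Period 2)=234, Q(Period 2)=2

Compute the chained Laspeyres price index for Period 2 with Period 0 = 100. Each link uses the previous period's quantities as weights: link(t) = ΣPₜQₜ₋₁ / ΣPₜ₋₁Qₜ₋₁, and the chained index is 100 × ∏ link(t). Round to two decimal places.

Link Period 0→Period 1:
ΣP(Period 1)Q(Period 0) = 783×1 + 342×6 + 215×3 = 783 + 2052 + 645 = 3480
ΣP(Period 0)Q(Period 0) = 620×1 + 385×6 + 244×3 = 620 + 2310 + 732 = 3662
link = 3480/3662 = 0.950300
Link Period 1→Period 2:
ΣP(Period 2)Q(Period 1) = 990×1 + 421×6 + 234×2 = 990 + 2526 + 468 = 3984
ΣP(Period 1)Q(Period 1) = 783×1 + 342×6 + 215×2 = 783 + 2052 + 430 = 3265
link = 3984/3265 = 1.220214
Chained index = 100 × 0.950300 × 1.220214 = 115.9570

115.96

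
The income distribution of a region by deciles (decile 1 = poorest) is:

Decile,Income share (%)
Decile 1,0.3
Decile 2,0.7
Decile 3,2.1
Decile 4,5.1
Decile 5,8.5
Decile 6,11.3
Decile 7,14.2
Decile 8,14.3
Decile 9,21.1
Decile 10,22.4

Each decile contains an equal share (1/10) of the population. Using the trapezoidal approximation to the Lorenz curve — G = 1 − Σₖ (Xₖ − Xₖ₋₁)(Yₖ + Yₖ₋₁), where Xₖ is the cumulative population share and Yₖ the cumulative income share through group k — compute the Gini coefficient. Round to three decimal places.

Cumulative income shares Yₖ: 0.0030, 0.0100, 0.0310, 0.0820, 0.1670, 0.2800, 0.4220, 0.5650, 0.7760, 1.0000
Σ (Xₖ−Xₖ₋₁)(Yₖ+Yₖ₋₁) = (1/10)(0.0030+0.0000) + (1/10)(0.0100+0.0030) + (1/10)(0.0310+0.0100) + (1/10)(0.0820+0.0310) + (1/10)(0.1670+0.0820) + (1/10)(0.2800+0.1670) + (1/10)(0.4220+0.2800) + (1/10)(0.5650+0.4220) + (1/10)(0.7760+0.5650) + (1/10)(1.0000+0.7760)
  = 0.0003 + 0.0013 + 0.0041 + 0.0113 + 0.0249 + 0.0447 + 0.0702 + 0.0987 + 0.1341 + 0.1776 = 0.5672
G = 1 − 0.5672 = 0.4328

0.433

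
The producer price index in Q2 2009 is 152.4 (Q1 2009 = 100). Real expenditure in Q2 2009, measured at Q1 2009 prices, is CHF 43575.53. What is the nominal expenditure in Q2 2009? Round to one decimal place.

Nominal = Real × (Index/100) = 43575.53 × (152.4/100)
        = 43575.53 × 1.524 = 66409.1077

66409.1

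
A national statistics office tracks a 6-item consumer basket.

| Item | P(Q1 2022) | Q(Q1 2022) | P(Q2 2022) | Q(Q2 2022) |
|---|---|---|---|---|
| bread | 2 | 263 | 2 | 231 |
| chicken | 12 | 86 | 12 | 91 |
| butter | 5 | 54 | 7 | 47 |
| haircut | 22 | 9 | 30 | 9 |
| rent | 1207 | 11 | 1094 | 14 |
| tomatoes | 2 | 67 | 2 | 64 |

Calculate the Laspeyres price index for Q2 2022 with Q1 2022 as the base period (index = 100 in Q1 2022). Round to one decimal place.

Laspeyres price index uses base-period quantities as weights.
ΣP(Q2 2022)·Q(Q1 2022) = 2×263 + 12×86 + 7×54 + 30×9 + 1094×11 + 2×67 = 526 + 1032 + 378 + 270 + 12034 + 134 = 14374
ΣP(Q1 2022)·Q(Q1 2022) = 2×263 + 12×86 + 5×54 + 22×9 + 1207×11 + 2×67 = 526 + 1032 + 270 + 198 + 13277 + 134 = 15437
Index = 14374 / 15437 × 100 = 93.1139

93.1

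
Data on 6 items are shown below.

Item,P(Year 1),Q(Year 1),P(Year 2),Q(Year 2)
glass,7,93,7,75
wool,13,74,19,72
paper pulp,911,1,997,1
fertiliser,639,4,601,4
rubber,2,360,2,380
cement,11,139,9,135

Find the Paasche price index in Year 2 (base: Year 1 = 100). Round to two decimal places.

101.34

Paasche price index uses current-period quantities as weights.
ΣP(Year 2)·Q(Year 2) = 7×75 + 19×72 + 997×1 + 601×4 + 2×380 + 9×135 = 525 + 1368 + 997 + 2404 + 760 + 1215 = 7269
ΣP(Year 1)·Q(Year 2) = 7×75 + 13×72 + 911×1 + 639×4 + 2×380 + 11×135 = 525 + 936 + 911 + 2556 + 760 + 1485 = 7173
Index = 7269 / 7173 × 100 = 101.3384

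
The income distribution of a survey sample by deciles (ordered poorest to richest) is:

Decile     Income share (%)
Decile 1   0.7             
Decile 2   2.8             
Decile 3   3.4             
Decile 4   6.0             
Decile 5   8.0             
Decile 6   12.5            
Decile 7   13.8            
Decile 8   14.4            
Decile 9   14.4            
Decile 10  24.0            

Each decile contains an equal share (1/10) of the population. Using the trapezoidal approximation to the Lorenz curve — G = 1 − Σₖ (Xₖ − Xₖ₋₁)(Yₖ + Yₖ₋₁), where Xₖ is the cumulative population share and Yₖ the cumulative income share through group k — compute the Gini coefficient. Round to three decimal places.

0.374

Cumulative income shares Yₖ: 0.0070, 0.0350, 0.0690, 0.1290, 0.2090, 0.3340, 0.4720, 0.6160, 0.7600, 1.0000
Σ (Xₖ−Xₖ₋₁)(Yₖ+Yₖ₋₁) = (1/10)(0.0070+0.0000) + (1/10)(0.0350+0.0070) + (1/10)(0.0690+0.0350) + (1/10)(0.1290+0.0690) + (1/10)(0.2090+0.1290) + (1/10)(0.3340+0.2090) + (1/10)(0.4720+0.3340) + (1/10)(0.6160+0.4720) + (1/10)(0.7600+0.6160) + (1/10)(1.0000+0.7600)
  = 0.0007 + 0.0042 + 0.0104 + 0.0198 + 0.0338 + 0.0543 + 0.0806 + 0.1088 + 0.1376 + 0.1760 = 0.6262
G = 1 − 0.6262 = 0.3738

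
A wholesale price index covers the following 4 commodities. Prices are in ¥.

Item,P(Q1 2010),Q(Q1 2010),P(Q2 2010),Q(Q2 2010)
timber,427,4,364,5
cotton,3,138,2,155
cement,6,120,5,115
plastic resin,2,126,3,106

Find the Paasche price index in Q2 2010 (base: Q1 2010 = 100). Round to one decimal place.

Paasche price index uses current-period quantities as weights.
ΣP(Q2 2010)·Q(Q2 2010) = 364×5 + 2×155 + 5×115 + 3×106 = 1820 + 310 + 575 + 318 = 3023
ΣP(Q1 2010)·Q(Q2 2010) = 427×5 + 3×155 + 6×115 + 2×106 = 2135 + 465 + 690 + 212 = 3502
Index = 3023 / 3502 × 100 = 86.3221

86.3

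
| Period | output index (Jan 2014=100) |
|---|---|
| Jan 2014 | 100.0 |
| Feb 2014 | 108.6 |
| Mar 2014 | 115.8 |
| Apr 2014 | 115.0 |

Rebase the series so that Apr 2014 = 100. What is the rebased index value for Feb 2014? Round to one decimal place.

Rebased(Feb 2014) = 108.6 / 115.0 × 100 = 94.4348

94.4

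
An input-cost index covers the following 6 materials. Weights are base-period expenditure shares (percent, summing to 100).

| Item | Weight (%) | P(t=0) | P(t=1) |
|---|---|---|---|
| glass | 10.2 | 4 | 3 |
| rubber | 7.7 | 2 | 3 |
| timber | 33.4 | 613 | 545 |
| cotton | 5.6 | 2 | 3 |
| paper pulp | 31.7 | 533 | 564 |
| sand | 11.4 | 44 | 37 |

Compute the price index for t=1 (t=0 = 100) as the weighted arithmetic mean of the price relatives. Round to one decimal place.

100.4

glass: 10.2 × (3/4) = 10.2 × 0.750000 = 7.6500
rubber: 7.7 × (3/2) = 7.7 × 1.500000 = 11.5500
timber: 33.4 × (545/613) = 33.4 × 0.889070 = 29.6949
cotton: 5.6 × (3/2) = 5.6 × 1.500000 = 8.4000
paper pulp: 31.7 × (564/533) = 31.7 × 1.058161 = 33.5437
sand: 11.4 × (37/44) = 11.4 × 0.840909 = 9.5864
Index = Σ wᵢ·(p₁ᵢ/p₀ᵢ) = 7.6500 + 11.5500 + 29.6949 + 8.4000 + 33.5437 + 9.5864 = 100.4250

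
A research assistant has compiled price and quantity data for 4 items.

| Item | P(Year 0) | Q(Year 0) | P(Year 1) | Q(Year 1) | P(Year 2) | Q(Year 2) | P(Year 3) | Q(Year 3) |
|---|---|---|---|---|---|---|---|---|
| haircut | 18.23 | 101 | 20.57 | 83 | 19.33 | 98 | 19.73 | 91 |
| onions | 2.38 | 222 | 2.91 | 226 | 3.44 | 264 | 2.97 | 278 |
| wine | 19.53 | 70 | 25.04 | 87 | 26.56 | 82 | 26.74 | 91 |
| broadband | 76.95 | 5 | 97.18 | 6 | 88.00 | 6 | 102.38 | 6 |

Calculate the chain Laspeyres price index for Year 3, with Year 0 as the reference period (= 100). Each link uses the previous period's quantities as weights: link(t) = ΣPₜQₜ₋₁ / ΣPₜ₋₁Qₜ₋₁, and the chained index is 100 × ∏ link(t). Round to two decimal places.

122.97

Link Year 0→Year 1:
ΣP(Year 1)Q(Year 0) = 20.57×101 + 2.91×222 + 25.04×70 + 97.18×5 = 2077.57 + 646.02 + 1752.8 + 485.9 = 4962.29
ΣP(Year 0)Q(Year 0) = 18.23×101 + 2.38×222 + 19.53×70 + 76.95×5 = 1841.23 + 528.36 + 1367.1 + 384.75 = 4121.44
link = 4962.29/4121.44 = 1.204018
Link Year 1→Year 2:
ΣP(Year 2)Q(Year 1) = 19.33×83 + 3.44×226 + 26.56×87 + 88.00×6 = 1604.39 + 777.44 + 2310.72 + 528 = 5220.55
ΣP(Year 1)Q(Year 1) = 20.57×83 + 2.91×226 + 25.04×87 + 97.18×6 = 1707.31 + 657.66 + 2178.48 + 583.08 = 5126.53
link = 5220.55/5126.53 = 1.018340
Link Year 2→Year 3:
ΣP(Year 3)Q(Year 2) = 19.73×98 + 2.97×264 + 26.74×82 + 102.38×6 = 1933.54 + 784.08 + 2192.68 + 614.28 = 5524.58
ΣP(Year 2)Q(Year 2) = 19.33×98 + 3.44×264 + 26.56×82 + 88.00×6 = 1894.34 + 908.16 + 2177.92 + 528 = 5508.42
link = 5524.58/5508.42 = 1.002934
Chained index = 100 × 1.204018 × 1.018340 × 1.002934 = 122.9697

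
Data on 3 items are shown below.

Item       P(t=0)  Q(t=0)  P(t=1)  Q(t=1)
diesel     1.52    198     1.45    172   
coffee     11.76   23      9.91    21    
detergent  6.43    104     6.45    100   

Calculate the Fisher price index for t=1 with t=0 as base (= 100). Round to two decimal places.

95.69

Laspeyres component (base-period weights):
ΣP(t=1)Q(t=0) = 1.45×198 + 9.91×23 + 6.45×104 = 287.1 + 227.93 + 670.8 = 1185.83
ΣP(t=0)Q(t=0) = 1.52×198 + 11.76×23 + 6.43×104 = 300.96 + 270.48 + 668.72 = 1240.16
L = 1185.83 / 1240.16 × 100 = 95.6191
Paasche component (current-period weights):
ΣP(t=1)Q(t=1) = 1.45×172 + 9.91×21 + 6.45×100 = 249.4 + 208.11 + 645 = 1102.51
ΣP(t=0)Q(t=1) = 1.52×172 + 11.76×21 + 6.43×100 = 261.44 + 246.96 + 643 = 1151.4
P = 1102.51 / 1151.4 × 100 = 95.7539
Fisher = √(L × P) = √(95.6191 × 95.7539) = 95.6865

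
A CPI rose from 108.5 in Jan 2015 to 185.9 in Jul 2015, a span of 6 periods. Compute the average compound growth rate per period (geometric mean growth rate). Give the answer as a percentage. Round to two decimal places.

Growth factor = (185.9/108.5)^(1/6) = (1.713364)^(1/6) = 1.093893
Growth rate = 1.093893 − 1 = 0.093893 = 9.3893%

9.39%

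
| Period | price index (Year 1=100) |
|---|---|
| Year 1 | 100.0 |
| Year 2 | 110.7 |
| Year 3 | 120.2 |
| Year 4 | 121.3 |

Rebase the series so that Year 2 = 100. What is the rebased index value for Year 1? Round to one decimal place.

90.3

Rebased(Year 1) = 100.0 / 110.7 × 100 = 90.3342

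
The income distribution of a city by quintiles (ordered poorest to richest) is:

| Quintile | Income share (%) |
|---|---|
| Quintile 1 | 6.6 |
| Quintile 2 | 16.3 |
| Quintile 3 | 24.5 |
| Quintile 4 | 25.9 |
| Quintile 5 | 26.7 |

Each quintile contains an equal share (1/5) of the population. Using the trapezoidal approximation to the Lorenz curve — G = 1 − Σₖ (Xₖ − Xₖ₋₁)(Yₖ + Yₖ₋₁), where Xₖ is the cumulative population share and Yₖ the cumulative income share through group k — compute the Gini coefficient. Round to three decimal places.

Cumulative income shares Yₖ: 0.0660, 0.2290, 0.4740, 0.7330, 1.0000
Σ (Xₖ−Xₖ₋₁)(Yₖ+Yₖ₋₁) = (1/5)(0.0660+0.0000) + (1/5)(0.2290+0.0660) + (1/5)(0.4740+0.2290) + (1/5)(0.7330+0.4740) + (1/5)(1.0000+0.7330)
  = 0.0132 + 0.0590 + 0.1406 + 0.2414 + 0.3466 = 0.8008
G = 1 − 0.8008 = 0.1992

0.199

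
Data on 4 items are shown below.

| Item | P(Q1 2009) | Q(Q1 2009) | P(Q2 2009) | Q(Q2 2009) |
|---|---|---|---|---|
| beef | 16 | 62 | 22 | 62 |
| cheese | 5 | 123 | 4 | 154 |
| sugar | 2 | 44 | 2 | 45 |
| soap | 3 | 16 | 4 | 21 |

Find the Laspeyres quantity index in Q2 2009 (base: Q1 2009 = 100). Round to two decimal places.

Laspeyres quantity index uses base-period prices as weights.
ΣP(Q1 2009)·Q(Q2 2009) = 16×62 + 5×154 + 2×45 + 3×21 = 992 + 770 + 90 + 63 = 1915
ΣP(Q1 2009)·Q(Q1 2009) = 16×62 + 5×123 + 2×44 + 3×16 = 992 + 615 + 88 + 48 = 1743
Index = 1915 / 1743 × 100 = 109.8680

109.87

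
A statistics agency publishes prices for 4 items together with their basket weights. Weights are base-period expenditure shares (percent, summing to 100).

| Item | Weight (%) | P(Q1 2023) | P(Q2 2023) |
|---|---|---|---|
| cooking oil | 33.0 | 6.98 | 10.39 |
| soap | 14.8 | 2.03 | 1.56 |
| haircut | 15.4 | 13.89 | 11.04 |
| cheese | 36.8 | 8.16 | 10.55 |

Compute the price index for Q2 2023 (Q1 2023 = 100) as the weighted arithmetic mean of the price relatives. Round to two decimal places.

cooking oil: 33.0 × (10.39/6.98) = 33.0 × 1.488539 = 49.1218
soap: 14.8 × (1.56/2.03) = 14.8 × 0.768473 = 11.3734
haircut: 15.4 × (11.04/13.89) = 15.4 × 0.794816 = 12.2402
cheese: 36.8 × (10.55/8.16) = 36.8 × 1.292892 = 47.5784
Index = Σ wᵢ·(p₁ᵢ/p₀ᵢ) = 49.1218 + 11.3734 + 12.2402 + 47.5784 = 120.3138

120.31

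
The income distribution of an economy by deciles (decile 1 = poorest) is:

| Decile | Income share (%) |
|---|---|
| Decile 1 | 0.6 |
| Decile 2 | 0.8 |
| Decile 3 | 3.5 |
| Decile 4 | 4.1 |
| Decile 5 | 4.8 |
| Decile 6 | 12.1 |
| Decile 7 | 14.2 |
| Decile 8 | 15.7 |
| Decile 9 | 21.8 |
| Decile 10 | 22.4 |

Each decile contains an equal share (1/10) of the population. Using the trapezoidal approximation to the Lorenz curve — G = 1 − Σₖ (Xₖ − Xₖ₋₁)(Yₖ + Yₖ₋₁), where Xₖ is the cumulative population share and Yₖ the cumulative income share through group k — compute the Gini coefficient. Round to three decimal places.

Cumulative income shares Yₖ: 0.0060, 0.0140, 0.0490, 0.0900, 0.1380, 0.2590, 0.4010, 0.5580, 0.7760, 1.0000
Σ (Xₖ−Xₖ₋₁)(Yₖ+Yₖ₋₁) = (1/10)(0.0060+0.0000) + (1/10)(0.0140+0.0060) + (1/10)(0.0490+0.0140) + (1/10)(0.0900+0.0490) + (1/10)(0.1380+0.0900) + (1/10)(0.2590+0.1380) + (1/10)(0.4010+0.2590) + (1/10)(0.5580+0.4010) + (1/10)(0.7760+0.5580) + (1/10)(1.0000+0.7760)
  = 0.0006 + 0.0020 + 0.0063 + 0.0139 + 0.0228 + 0.0397 + 0.0660 + 0.0959 + 0.1334 + 0.1776 = 0.5582
G = 1 − 0.5582 = 0.4418

0.442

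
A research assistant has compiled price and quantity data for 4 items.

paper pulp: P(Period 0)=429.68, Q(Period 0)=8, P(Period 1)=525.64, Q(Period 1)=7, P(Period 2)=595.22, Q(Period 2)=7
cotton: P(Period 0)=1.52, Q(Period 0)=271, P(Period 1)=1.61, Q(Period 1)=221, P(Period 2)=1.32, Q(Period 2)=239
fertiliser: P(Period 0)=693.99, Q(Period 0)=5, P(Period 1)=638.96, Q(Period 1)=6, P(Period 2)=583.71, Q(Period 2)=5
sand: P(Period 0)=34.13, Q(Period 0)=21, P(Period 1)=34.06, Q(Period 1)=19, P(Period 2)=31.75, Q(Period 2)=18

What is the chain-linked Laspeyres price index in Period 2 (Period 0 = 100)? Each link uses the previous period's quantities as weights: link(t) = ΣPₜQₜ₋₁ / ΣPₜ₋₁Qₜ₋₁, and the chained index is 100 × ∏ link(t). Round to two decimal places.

107.01

Link Period 0→Period 1:
ΣP(Period 1)Q(Period 0) = 525.64×8 + 1.61×271 + 638.96×5 + 34.06×21 = 4205.12 + 436.31 + 3194.8 + 715.26 = 8551.49
ΣP(Period 0)Q(Period 0) = 429.68×8 + 1.52×271 + 693.99×5 + 34.13×21 = 3437.44 + 411.92 + 3469.95 + 716.73 = 8036.04
link = 8551.49/8036.04 = 1.064142
Link Period 1→Period 2:
ΣP(Period 2)Q(Period 1) = 595.22×7 + 1.32×221 + 583.71×6 + 31.75×19 = 4166.54 + 291.72 + 3502.26 + 603.25 = 8563.77
ΣP(Period 1)Q(Period 1) = 525.64×7 + 1.61×221 + 638.96×6 + 34.06×19 = 3679.48 + 355.81 + 3833.76 + 647.14 = 8516.19
link = 8563.77/8516.19 = 1.005587
Chained index = 100 × 1.064142 × 1.005587 = 107.0088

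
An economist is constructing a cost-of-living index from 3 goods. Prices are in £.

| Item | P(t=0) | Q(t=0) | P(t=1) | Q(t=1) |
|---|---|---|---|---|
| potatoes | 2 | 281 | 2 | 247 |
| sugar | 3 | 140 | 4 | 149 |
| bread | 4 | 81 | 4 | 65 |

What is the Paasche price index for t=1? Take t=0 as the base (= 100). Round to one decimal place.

Paasche price index uses current-period quantities as weights.
ΣP(t=1)·Q(t=1) = 2×247 + 4×149 + 4×65 = 494 + 596 + 260 = 1350
ΣP(t=0)·Q(t=1) = 2×247 + 3×149 + 4×65 = 494 + 447 + 260 = 1201
Index = 1350 / 1201 × 100 = 112.4063

112.4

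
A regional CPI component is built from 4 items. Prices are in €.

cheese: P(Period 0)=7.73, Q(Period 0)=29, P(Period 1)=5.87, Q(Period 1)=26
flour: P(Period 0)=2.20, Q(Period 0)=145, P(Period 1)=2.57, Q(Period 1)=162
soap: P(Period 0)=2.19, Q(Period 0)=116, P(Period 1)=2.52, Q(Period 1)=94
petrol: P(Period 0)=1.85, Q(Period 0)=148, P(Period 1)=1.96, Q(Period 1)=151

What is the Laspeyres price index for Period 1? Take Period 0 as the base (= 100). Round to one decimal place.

105.1

Laspeyres price index uses base-period quantities as weights.
ΣP(Period 1)·Q(Period 0) = 5.87×29 + 2.57×145 + 2.52×116 + 1.96×148 = 170.23 + 372.65 + 292.32 + 290.08 = 1125.28
ΣP(Period 0)·Q(Period 0) = 7.73×29 + 2.20×145 + 2.19×116 + 1.85×148 = 224.17 + 319 + 254.04 + 273.8 = 1071.01
Index = 1125.28 / 1071.01 × 100 = 105.0672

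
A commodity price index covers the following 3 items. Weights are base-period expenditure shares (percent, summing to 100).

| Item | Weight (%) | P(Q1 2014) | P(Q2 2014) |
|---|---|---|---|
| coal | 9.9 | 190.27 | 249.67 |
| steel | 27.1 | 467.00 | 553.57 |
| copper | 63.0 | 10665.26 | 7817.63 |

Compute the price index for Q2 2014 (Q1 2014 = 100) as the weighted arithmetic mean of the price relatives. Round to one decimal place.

coal: 9.9 × (249.67/190.27) = 9.9 × 1.312188 = 12.9907
steel: 27.1 × (553.57/467.00) = 27.1 × 1.185375 = 32.1237
copper: 63.0 × (7817.63/10665.26) = 63.0 × 0.732999 = 46.1790
Index = Σ wᵢ·(p₁ᵢ/p₀ᵢ) = 12.9907 + 32.1237 + 46.1790 = 91.2933

91.3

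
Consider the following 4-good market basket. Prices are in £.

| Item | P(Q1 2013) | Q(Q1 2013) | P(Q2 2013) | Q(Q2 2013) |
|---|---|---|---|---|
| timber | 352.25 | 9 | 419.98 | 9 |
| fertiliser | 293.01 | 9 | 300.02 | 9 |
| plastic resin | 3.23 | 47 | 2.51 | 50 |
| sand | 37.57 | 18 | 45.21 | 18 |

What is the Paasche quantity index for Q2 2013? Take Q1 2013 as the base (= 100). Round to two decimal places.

Paasche quantity index uses current-period prices as weights.
ΣP(Q2 2013)·Q(Q2 2013) = 419.98×9 + 300.02×9 + 2.51×50 + 45.21×18 = 3779.82 + 2700.18 + 125.5 + 813.78 = 7419.28
ΣP(Q2 2013)·Q(Q1 2013) = 419.98×9 + 300.02×9 + 2.51×47 + 45.21×18 = 3779.82 + 2700.18 + 117.97 + 813.78 = 7411.75
Index = 7419.28 / 7411.75 × 100 = 100.1016

100.10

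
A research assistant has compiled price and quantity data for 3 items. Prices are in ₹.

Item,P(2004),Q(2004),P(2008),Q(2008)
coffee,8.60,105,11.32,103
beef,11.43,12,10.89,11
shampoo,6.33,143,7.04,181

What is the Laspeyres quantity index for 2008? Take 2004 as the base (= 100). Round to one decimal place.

Laspeyres quantity index uses base-period prices as weights.
ΣP(2004)·Q(2008) = 8.60×103 + 11.43×11 + 6.33×181 = 885.8 + 125.73 + 1145.73 = 2157.26
ΣP(2004)·Q(2004) = 8.60×105 + 11.43×12 + 6.33×143 = 903 + 137.16 + 905.19 = 1945.35
Index = 2157.26 / 1945.35 × 100 = 110.8932

110.9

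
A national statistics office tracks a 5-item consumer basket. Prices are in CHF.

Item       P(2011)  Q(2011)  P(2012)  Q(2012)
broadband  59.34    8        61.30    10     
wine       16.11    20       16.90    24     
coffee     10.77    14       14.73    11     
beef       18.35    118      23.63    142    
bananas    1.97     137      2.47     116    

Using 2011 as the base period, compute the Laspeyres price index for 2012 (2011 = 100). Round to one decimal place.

Laspeyres price index uses base-period quantities as weights.
ΣP(2012)·Q(2011) = 61.30×8 + 16.90×20 + 14.73×14 + 23.63×118 + 2.47×137 = 490.4 + 338 + 206.22 + 2788.34 + 338.39 = 4161.35
ΣP(2011)·Q(2011) = 59.34×8 + 16.11×20 + 10.77×14 + 18.35×118 + 1.97×137 = 474.72 + 322.2 + 150.78 + 2165.3 + 269.89 = 3382.89
Index = 4161.35 / 3382.89 × 100 = 123.0117

123.0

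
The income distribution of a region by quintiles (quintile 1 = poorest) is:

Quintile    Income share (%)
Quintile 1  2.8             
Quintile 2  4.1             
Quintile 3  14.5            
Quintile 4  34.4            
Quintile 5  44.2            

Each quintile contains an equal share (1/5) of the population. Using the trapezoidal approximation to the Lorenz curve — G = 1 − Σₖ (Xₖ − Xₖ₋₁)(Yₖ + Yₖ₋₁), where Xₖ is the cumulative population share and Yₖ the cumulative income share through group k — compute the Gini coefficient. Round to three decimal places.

Cumulative income shares Yₖ: 0.0280, 0.0690, 0.2140, 0.5580, 1.0000
Σ (Xₖ−Xₖ₋₁)(Yₖ+Yₖ₋₁) = (1/5)(0.0280+0.0000) + (1/5)(0.0690+0.0280) + (1/5)(0.2140+0.0690) + (1/5)(0.5580+0.2140) + (1/5)(1.0000+0.5580)
  = 0.0056 + 0.0194 + 0.0566 + 0.1544 + 0.3116 = 0.5476
G = 1 − 0.5476 = 0.4524

0.452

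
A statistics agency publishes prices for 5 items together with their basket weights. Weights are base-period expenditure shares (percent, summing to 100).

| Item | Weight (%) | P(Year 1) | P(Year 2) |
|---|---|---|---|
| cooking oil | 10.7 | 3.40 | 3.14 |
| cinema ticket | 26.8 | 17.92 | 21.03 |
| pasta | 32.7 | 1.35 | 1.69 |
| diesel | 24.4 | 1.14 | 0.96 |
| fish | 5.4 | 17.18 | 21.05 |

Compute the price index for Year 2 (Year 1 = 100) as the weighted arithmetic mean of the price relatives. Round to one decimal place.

cooking oil: 10.7 × (3.14/3.40) = 10.7 × 0.923529 = 9.8818
cinema ticket: 26.8 × (21.03/17.92) = 26.8 × 1.173549 = 31.4511
pasta: 32.7 × (1.69/1.35) = 32.7 × 1.251852 = 40.9356
diesel: 24.4 × (0.96/1.14) = 24.4 × 0.842105 = 20.5474
fish: 5.4 × (21.05/17.18) = 5.4 × 1.225262 = 6.6164
Index = Σ wᵢ·(p₁ᵢ/p₀ᵢ) = 9.8818 + 31.4511 + 40.9356 + 20.5474 + 6.6164 = 109.4322

109.4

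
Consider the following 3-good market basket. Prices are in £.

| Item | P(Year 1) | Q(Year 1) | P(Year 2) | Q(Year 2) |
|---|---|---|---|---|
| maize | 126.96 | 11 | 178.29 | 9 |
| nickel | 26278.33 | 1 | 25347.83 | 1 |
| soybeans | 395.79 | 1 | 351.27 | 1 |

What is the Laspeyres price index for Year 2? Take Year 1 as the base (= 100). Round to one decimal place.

Laspeyres price index uses base-period quantities as weights.
ΣP(Year 2)·Q(Year 1) = 178.29×11 + 25347.83×1 + 351.27×1 = 1961.19 + 25347.83 + 351.27 = 27660.29
ΣP(Year 1)·Q(Year 1) = 126.96×11 + 26278.33×1 + 395.79×1 = 1396.56 + 26278.33 + 395.79 = 28070.68
Index = 27660.29 / 28070.68 × 100 = 98.5380

98.5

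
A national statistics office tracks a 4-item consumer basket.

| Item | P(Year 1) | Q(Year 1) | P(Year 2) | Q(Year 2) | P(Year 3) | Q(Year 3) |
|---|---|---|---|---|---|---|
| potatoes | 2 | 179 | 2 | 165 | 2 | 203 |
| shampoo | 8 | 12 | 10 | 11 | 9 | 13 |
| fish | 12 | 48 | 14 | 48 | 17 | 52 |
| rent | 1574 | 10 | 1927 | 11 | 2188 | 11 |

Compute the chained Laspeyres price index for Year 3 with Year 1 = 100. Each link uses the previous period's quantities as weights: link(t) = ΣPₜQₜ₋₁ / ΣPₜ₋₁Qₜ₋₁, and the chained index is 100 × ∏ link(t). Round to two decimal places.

Link Year 1→Year 2:
ΣP(Year 2)Q(Year 1) = 2×179 + 10×12 + 14×48 + 1927×10 = 358 + 120 + 672 + 19270 = 20420
ΣP(Year 1)Q(Year 1) = 2×179 + 8×12 + 12×48 + 1574×10 = 358 + 96 + 576 + 15740 = 16770
link = 20420/16770 = 1.217651
Link Year 2→Year 3:
ΣP(Year 3)Q(Year 2) = 2×165 + 9×11 + 17×48 + 2188×11 = 330 + 99 + 816 + 24068 = 25313
ΣP(Year 2)Q(Year 2) = 2×165 + 10×11 + 14×48 + 1927×11 = 330 + 110 + 672 + 21197 = 22309
link = 25313/22309 = 1.134654
Chained index = 100 × 1.217651 × 1.134654 = 138.1612

138.16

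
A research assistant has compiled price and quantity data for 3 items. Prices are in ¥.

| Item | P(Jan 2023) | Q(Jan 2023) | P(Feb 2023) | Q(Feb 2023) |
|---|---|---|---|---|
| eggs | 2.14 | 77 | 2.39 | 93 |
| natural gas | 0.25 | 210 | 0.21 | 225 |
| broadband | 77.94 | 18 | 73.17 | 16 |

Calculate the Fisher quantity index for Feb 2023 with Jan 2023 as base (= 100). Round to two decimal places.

92.97

Laspeyres component (base-period weights):
ΣP(Jan 2023)Q(Feb 2023) = 2.14×93 + 0.25×225 + 77.94×16 = 199.02 + 56.25 + 1247.04 = 1502.31
ΣP(Jan 2023)Q(Jan 2023) = 2.14×77 + 0.25×210 + 77.94×18 = 164.78 + 52.5 + 1402.92 = 1620.2
L = 1502.31 / 1620.2 × 100 = 92.7237
Paasche component (current-period weights):
ΣP(Feb 2023)Q(Feb 2023) = 2.39×93 + 0.21×225 + 73.17×16 = 222.27 + 47.25 + 1170.72 = 1440.24
ΣP(Feb 2023)Q(Jan 2023) = 2.39×77 + 0.21×210 + 73.17×18 = 184.03 + 44.1 + 1317.06 = 1545.19
P = 1440.24 / 1545.19 × 100 = 93.2080
Fisher = √(L × P) = √(92.7237 × 93.2080) = 92.9655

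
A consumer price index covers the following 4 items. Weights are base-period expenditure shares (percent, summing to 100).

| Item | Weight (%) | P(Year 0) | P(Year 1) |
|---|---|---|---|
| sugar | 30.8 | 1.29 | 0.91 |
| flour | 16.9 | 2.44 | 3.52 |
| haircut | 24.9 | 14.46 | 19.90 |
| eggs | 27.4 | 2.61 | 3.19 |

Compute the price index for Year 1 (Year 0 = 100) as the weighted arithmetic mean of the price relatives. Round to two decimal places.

113.86

sugar: 30.8 × (0.91/1.29) = 30.8 × 0.705426 = 21.7271
flour: 16.9 × (3.52/2.44) = 16.9 × 1.442623 = 24.3803
haircut: 24.9 × (19.90/14.46) = 24.9 × 1.376210 = 34.2676
eggs: 27.4 × (3.19/2.61) = 27.4 × 1.222222 = 33.4889
Index = Σ wᵢ·(p₁ᵢ/p₀ᵢ) = 21.7271 + 24.3803 + 34.2676 + 33.4889 = 113.8640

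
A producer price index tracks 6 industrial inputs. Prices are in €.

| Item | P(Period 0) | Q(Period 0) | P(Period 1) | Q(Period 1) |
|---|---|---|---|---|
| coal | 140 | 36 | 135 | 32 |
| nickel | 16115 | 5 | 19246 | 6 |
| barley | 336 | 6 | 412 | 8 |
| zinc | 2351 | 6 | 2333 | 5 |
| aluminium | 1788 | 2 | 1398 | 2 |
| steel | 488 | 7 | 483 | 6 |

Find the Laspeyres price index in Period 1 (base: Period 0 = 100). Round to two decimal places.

Laspeyres price index uses base-period quantities as weights.
ΣP(Period 1)·Q(Period 0) = 135×36 + 19246×5 + 412×6 + 2333×6 + 1398×2 + 483×7 = 4860 + 96230 + 2472 + 13998 + 2796 + 3381 = 123737
ΣP(Period 0)·Q(Period 0) = 140×36 + 16115×5 + 336×6 + 2351×6 + 1788×2 + 488×7 = 5040 + 80575 + 2016 + 14106 + 3576 + 3416 = 108729
Index = 123737 / 108729 × 100 = 113.8031

113.80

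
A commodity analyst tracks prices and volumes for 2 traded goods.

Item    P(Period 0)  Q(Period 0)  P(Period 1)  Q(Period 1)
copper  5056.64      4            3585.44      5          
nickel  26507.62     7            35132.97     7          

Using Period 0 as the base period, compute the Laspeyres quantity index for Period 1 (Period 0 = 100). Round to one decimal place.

102.5

Laspeyres quantity index uses base-period prices as weights.
ΣP(Period 0)·Q(Period 1) = 5056.64×5 + 26507.62×7 = 25283.2 + 185553.34 = 210836.54
ΣP(Period 0)·Q(Period 0) = 5056.64×4 + 26507.62×7 = 20226.56 + 185553.34 = 205779.9
Index = 210836.54 / 205779.9 × 100 = 102.4573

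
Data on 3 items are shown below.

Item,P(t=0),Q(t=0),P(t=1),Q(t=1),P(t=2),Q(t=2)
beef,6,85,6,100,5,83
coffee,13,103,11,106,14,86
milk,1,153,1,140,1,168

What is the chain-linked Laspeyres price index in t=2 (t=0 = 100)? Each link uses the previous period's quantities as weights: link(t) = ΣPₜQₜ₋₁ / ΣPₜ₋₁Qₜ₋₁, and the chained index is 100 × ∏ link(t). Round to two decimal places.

99.97

Link t=0→t=1:
ΣP(t=1)Q(t=0) = 6×85 + 11×103 + 1×153 = 510 + 1133 + 153 = 1796
ΣP(t=0)Q(t=0) = 6×85 + 13×103 + 1×153 = 510 + 1339 + 153 = 2002
link = 1796/2002 = 0.897103
Link t=1→t=2:
ΣP(t=2)Q(t=1) = 5×100 + 14×106 + 1×140 = 500 + 1484 + 140 = 2124
ΣP(t=1)Q(t=1) = 6×100 + 11×106 + 1×140 = 600 + 1166 + 140 = 1906
link = 2124/1906 = 1.114376
Chained index = 100 × 0.897103 × 1.114376 = 99.9710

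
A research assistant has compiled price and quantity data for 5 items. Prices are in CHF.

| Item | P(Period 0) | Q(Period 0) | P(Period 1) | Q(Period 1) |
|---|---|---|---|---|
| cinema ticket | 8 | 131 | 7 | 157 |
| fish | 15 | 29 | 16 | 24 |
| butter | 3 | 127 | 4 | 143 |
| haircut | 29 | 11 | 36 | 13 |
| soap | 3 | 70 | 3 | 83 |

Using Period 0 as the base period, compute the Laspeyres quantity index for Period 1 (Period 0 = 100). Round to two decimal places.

111.62

Laspeyres quantity index uses base-period prices as weights.
ΣP(Period 0)·Q(Period 1) = 8×157 + 15×24 + 3×143 + 29×13 + 3×83 = 1256 + 360 + 429 + 377 + 249 = 2671
ΣP(Period 0)·Q(Period 0) = 8×131 + 15×29 + 3×127 + 29×11 + 3×70 = 1048 + 435 + 381 + 319 + 210 = 2393
Index = 2671 / 2393 × 100 = 111.6172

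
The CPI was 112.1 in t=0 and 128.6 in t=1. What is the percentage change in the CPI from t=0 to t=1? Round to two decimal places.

14.72%

Change = (128.6 − 112.1) / 112.1 × 100
       = 16.5 / 112.1 × 100 = 14.7190%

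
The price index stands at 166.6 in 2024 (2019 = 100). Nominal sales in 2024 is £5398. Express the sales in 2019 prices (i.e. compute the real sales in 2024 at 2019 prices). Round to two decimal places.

Real = Nominal ÷ (Index/100) = 5398 ÷ (166.6/100)
     = 5398 ÷ 1.666 = 3240.0960

3240.10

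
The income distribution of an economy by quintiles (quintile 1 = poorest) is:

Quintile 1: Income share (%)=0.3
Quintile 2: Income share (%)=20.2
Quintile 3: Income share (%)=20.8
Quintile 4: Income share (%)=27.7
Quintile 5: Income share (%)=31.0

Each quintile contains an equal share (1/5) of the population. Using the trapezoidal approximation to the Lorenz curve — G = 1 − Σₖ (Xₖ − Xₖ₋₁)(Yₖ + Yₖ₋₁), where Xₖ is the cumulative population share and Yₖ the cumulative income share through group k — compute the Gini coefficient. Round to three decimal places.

0.276

Cumulative income shares Yₖ: 0.0030, 0.2050, 0.4130, 0.6900, 1.0000
Σ (Xₖ−Xₖ₋₁)(Yₖ+Yₖ₋₁) = (1/5)(0.0030+0.0000) + (1/5)(0.2050+0.0030) + (1/5)(0.4130+0.2050) + (1/5)(0.6900+0.4130) + (1/5)(1.0000+0.6900)
  = 0.0006 + 0.0416 + 0.1236 + 0.2206 + 0.3380 = 0.7244
G = 1 − 0.7244 = 0.2756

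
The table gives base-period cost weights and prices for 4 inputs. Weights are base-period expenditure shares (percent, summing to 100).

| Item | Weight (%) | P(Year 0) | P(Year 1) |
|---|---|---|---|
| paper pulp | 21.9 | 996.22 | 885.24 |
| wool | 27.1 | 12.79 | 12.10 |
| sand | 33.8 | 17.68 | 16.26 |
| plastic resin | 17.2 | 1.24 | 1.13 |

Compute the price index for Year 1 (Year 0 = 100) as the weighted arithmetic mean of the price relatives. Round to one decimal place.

paper pulp: 21.9 × (885.24/996.22) = 21.9 × 0.888599 = 19.4603
wool: 27.1 × (12.10/12.79) = 27.1 × 0.946052 = 25.6380
sand: 33.8 × (16.26/17.68) = 33.8 × 0.919683 = 31.0853
plastic resin: 17.2 × (1.13/1.24) = 17.2 × 0.911290 = 15.6742
Index = Σ wᵢ·(p₁ᵢ/p₀ᵢ) = 19.4603 + 25.6380 + 31.0853 + 15.6742 = 91.8578

91.9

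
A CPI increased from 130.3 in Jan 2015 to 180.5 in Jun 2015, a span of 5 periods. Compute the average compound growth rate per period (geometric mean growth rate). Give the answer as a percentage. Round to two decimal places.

6.73%

Growth factor = (180.5/130.3)^(1/5) = (1.385265)^(1/5) = 1.067349
Growth rate = 1.067349 − 1 = 0.067349 = 6.7349%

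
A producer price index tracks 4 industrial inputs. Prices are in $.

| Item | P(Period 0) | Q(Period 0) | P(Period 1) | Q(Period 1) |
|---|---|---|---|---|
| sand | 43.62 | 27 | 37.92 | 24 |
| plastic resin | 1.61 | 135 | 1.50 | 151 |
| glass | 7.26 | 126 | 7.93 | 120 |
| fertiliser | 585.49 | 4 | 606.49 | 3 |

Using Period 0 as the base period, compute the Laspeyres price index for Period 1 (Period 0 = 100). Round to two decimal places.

Laspeyres price index uses base-period quantities as weights.
ΣP(Period 1)·Q(Period 0) = 37.92×27 + 1.50×135 + 7.93×126 + 606.49×4 = 1023.84 + 202.5 + 999.18 + 2425.96 = 4651.48
ΣP(Period 0)·Q(Period 0) = 43.62×27 + 1.61×135 + 7.26×126 + 585.49×4 = 1177.74 + 217.35 + 914.76 + 2341.96 = 4651.81
Index = 4651.48 / 4651.81 × 100 = 99.9929

99.99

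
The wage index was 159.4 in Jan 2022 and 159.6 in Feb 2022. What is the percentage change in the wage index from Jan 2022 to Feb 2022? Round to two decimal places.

Change = (159.6 − 159.4) / 159.4 × 100
       = 0.2 / 159.4 × 100 = 0.1255%

0.13%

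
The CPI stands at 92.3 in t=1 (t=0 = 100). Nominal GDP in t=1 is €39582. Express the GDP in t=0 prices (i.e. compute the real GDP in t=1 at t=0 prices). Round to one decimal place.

Real = Nominal ÷ (Index/100) = 39582 ÷ (92.3/100)
     = 39582 ÷ 0.923 = 42884.0737

42884.1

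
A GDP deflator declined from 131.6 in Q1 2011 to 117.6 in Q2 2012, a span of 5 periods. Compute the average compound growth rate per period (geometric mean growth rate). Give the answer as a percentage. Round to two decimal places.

-2.22%

Growth factor = (117.6/131.6)^(1/5) = (0.893617)^(1/5) = 0.977756
Growth rate = 0.977756 − 1 = -0.022244 = -2.2244%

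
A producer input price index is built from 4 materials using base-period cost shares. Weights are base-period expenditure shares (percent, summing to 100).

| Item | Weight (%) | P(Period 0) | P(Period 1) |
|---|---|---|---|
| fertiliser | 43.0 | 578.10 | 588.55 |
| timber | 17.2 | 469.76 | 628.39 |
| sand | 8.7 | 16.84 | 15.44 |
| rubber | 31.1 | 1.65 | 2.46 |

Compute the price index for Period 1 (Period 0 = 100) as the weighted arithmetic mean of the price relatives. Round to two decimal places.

121.13

fertiliser: 43.0 × (588.55/578.10) = 43.0 × 1.018076 = 43.7773
timber: 17.2 × (628.39/469.76) = 17.2 × 1.337683 = 23.0081
sand: 8.7 × (15.44/16.84) = 8.7 × 0.916865 = 7.9767
rubber: 31.1 × (2.46/1.65) = 31.1 × 1.490909 = 46.3673
Index = Σ wᵢ·(p₁ᵢ/p₀ᵢ) = 43.7773 + 23.0081 + 7.9767 + 46.3673 = 121.1294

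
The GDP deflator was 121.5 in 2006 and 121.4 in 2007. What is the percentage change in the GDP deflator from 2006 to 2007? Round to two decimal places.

-0.08%

Change = (121.4 − 121.5) / 121.5 × 100
       = -0.1 / 121.5 × 100 = -0.0823%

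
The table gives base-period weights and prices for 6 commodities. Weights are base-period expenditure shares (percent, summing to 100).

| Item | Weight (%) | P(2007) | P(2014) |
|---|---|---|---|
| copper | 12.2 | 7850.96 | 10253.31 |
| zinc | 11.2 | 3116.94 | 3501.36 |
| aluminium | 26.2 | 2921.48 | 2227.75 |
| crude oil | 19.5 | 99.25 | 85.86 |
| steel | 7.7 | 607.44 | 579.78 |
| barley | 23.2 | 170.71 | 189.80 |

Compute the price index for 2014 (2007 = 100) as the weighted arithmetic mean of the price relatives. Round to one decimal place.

copper: 12.2 × (10253.31/7850.96) = 12.2 × 1.305994 = 15.9331
zinc: 11.2 × (3501.36/3116.94) = 11.2 × 1.123332 = 12.5813
aluminium: 26.2 × (2227.75/2921.48) = 26.2 × 0.762542 = 19.9786
crude oil: 19.5 × (85.86/99.25) = 19.5 × 0.865088 = 16.8692
steel: 7.7 × (579.78/607.44) = 7.7 × 0.954465 = 7.3494
barley: 23.2 × (189.80/170.71) = 23.2 × 1.111827 = 25.7944
Index = Σ wᵢ·(p₁ᵢ/p₀ᵢ) = 15.9331 + 12.5813 + 19.9786 + 16.8692 + 7.3494 + 25.7944 = 98.5060

98.5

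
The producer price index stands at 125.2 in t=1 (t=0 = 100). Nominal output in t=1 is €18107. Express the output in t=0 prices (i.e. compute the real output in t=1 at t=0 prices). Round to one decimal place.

14462.5

Real = Nominal ÷ (Index/100) = 18107 ÷ (125.2/100)
     = 18107 ÷ 1.252 = 14462.4601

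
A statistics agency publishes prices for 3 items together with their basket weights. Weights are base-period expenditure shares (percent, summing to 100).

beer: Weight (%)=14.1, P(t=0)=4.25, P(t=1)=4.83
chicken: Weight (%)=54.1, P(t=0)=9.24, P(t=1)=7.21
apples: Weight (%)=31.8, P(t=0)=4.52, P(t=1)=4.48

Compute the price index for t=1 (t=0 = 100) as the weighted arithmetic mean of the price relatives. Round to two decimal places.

beer: 14.1 × (4.83/4.25) = 14.1 × 1.136471 = 16.0242
chicken: 54.1 × (7.21/9.24) = 54.1 × 0.780303 = 42.2144
apples: 31.8 × (4.48/4.52) = 31.8 × 0.991150 = 31.5186
Index = Σ wᵢ·(p₁ᵢ/p₀ᵢ) = 16.0242 + 42.2144 + 31.5186 = 89.7572

89.76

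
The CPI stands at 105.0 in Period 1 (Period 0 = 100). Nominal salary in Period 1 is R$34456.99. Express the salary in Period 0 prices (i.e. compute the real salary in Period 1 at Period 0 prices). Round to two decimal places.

32816.18

Real = Nominal ÷ (Index/100) = 34456.99 ÷ (105.0/100)
     = 34456.99 ÷ 1.050 = 32816.1810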